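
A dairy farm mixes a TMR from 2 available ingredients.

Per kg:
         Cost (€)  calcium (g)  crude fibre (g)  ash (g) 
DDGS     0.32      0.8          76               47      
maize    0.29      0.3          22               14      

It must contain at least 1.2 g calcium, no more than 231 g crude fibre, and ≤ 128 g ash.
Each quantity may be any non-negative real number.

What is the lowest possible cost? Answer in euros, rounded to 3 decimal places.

Set it up as a linear program. Let x1 = kg of DDGS, x2 = kg of maize.
Minimize 0.32x1 + 0.29x2 s.t.:
  0.8x1 + 0.3x2 ≥ 1.2   (calcium)
  76x1 + 22x2 ≤ 231   (crude fibre)
  47x1 + 14x2 ≤ 128   (ash)
  x1, x2 ≥ 0.
The cheapest feasible vertex uses only DDGS; maize is not used. There the calcium constraint is tight.
So DDGS = 1.5 kg.
Total cost: 0.32·1.5 = 0.48000.

€0.480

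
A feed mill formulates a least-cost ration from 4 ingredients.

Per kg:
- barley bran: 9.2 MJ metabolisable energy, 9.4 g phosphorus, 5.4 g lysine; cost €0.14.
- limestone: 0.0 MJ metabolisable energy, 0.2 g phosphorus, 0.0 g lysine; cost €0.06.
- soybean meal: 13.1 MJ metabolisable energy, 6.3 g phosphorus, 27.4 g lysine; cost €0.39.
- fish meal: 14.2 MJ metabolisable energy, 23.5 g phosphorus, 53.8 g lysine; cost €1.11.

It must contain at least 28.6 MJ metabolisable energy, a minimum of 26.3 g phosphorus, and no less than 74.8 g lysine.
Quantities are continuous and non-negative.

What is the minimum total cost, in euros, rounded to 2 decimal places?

Let x1 = kg of barley bran, x2 = kg of limestone, x3 = kg of soybean meal, x4 = kg of fish meal.
Minimize 0.14x1 + 0.06x2 + 0.39x3 + 1.11x4 s.t.:
  9.2x1 + 13.1x3 + 14.2x4 ≥ 28.6   (metabolisable energy)
  9.4x1 + 0.2x2 + 6.3x3 + 23.5x4 ≥ 26.3   (phosphorus)
  5.4x1 + 27.4x3 + 53.8x4 ≥ 74.8   (lysine)
  x1, x2, x3, x4 ≥ 0.
At the optimum only barley bran, soybean meal are positive (limestone, fish meal = 0). The phosphorus and lysine requirements are met with equality.
Optimal quantities: barley bran = 1.116 kg, soybean meal = 2.51 kg.
Objective = 0.14·1.116 + 0.39·2.51 = 1.1351.

€1.14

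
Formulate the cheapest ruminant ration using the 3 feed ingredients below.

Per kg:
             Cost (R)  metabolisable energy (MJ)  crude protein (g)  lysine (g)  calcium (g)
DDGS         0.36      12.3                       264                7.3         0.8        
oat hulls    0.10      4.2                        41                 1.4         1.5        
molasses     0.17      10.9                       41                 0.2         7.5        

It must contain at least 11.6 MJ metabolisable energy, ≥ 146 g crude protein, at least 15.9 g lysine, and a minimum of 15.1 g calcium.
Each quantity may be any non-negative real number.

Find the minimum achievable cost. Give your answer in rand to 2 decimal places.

Treat it as an LP. Let x1 = kg of DDGS, x2 = kg of oat hulls, x3 = kg of molasses.
Minimise 0.36x1 + 0.1x2 + 0.17x3 s.t.:
  12.3x1 + 4.2x2 + 10.9x3 ≥ 11.6   (metabolisable energy)
  264x1 + 41x2 + 41x3 ≥ 146   (crude protein)
  7.3x1 + 1.4x2 + 0.2x3 ≥ 15.9   (lysine)
  0.8x1 + 1.5x2 + 7.5x3 ≥ 15.1   (calcium)
  x1, x2, x3 ≥ 0.
The optimal basis is {DDGS, molasses}; oat hulls drops out. There the lysine and calcium constraints are tight.
That vertex is x1 = 2.129, x3 = 1.786.
Cost = 0.36·2.129 + 0.17·1.786 = 1.0701.

R1.07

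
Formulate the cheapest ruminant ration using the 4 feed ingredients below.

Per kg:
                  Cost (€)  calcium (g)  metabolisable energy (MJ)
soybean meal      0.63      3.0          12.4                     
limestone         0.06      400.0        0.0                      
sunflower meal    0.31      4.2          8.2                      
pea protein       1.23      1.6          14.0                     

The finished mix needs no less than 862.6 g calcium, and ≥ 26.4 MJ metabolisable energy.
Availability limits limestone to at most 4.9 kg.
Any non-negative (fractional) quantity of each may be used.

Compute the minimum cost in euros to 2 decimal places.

Treat it as an LP. Let x1 = kg of soybean meal, x2 = kg of limestone, x3 = kg of sunflower meal, x4 = kg of pea protein.
min 0.63x1 + 0.06x2 + 0.31x3 + 1.23x4 subject to:
  3x1 + 400x2 + 4.2x3 + 1.6x4 ≥ 862.6   (calcium)
  12.4x1 + 8.2x3 + 14x4 ≥ 26.4   (metabolisable energy)
  x2 ≤ 4.9
  x1, x2, x3, x4 ≥ 0.
The cheapest feasible vertex uses only limestone, sunflower meal; soybean meal, pea protein are not used. The calcium and metabolisable energy requirements are met with equality.
That vertex is x2 = 2.123, x3 = 3.22.
Objective = 0.06·2.123 + 0.31·3.22 = 1.1256.

€1.13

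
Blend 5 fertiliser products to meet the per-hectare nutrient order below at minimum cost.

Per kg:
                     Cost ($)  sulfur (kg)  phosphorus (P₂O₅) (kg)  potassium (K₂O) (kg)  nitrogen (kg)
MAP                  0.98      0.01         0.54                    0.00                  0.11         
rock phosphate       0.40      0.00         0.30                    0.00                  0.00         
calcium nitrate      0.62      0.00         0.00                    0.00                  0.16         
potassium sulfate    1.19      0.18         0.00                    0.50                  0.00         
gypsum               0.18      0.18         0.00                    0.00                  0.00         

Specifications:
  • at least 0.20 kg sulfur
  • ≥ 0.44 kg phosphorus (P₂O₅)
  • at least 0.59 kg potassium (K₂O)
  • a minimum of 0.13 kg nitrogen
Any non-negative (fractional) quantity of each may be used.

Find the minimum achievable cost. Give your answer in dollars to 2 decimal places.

$2.36

Set it up as a linear program. Let x1 = kg of MAP, x2 = kg of rock phosphate, x3 = kg of calcium nitrate, x4 = kg of potassium sulfate, x5 = kg of gypsum.
min 0.98x1 + 0.4x2 + 0.62x3 + 1.19x4 + 0.18x5 subject to:
  0.01x1 + 0.18x4 + 0.18x5 ≥ 0.2   (sulfur)
  0.54x1 + 0.3x2 ≥ 0.44   (phosphorus (P₂O₅))
  0.5x4 ≥ 0.59   (potassium (K₂O))
  0.11x1 + 0.16x3 ≥ 0.13   (nitrogen)
  x1, x2, x3, x4, x5 ≥ 0.
At the optimum only MAP, calcium nitrate, potassium sulfate are positive (rock phosphate, gypsum = 0). The phosphorus (P₂O₅), potassium (K₂O), nitrogen requirements are met with equality.
So MAP = 0.8148 kg, calcium nitrate = 0.2523 kg, potassium sulfate = 1.18 kg.
Cost = 0.98·0.8148 + 0.62·0.2523 + 1.19·1.18 = 2.3591.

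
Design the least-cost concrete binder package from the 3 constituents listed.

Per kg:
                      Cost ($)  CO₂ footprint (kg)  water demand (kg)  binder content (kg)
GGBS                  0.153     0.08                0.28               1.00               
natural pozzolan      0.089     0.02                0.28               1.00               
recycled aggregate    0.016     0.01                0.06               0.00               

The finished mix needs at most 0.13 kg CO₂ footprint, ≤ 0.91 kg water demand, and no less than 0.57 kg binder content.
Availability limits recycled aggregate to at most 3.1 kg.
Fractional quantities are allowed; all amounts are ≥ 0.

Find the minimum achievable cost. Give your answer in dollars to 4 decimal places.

$0.0507

Set it up as a linear program. Let x1 = kg of GGBS, x2 = kg of natural pozzolan, x3 = kg of recycled aggregate.
min 0.153x1 + 0.089x2 + 0.016x3 subject to:
  0.08x1 + 0.02x2 + 0.01x3 ≤ 0.13   (CO₂ footprint)
  0.28x1 + 0.28x2 + 0.06x3 ≤ 0.91   (water demand)
  1x1 + 1x2 ≥ 0.57   (binder content)
  x3 ≤ 3.1
  x1, x2, x3 ≥ 0.
The cheapest feasible vertex uses only natural pozzolan; GGBS, recycled aggregate are not used. Binding constraint: binder content.
Solving gives x2 = 0.57.
Total cost: 0.089·0.57 = 0.050730.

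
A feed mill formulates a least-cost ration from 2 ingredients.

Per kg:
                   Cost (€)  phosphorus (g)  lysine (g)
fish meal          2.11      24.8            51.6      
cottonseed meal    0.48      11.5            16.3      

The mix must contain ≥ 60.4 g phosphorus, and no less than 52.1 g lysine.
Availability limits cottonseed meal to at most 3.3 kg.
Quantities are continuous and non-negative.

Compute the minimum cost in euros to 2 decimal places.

This is a linear program. Let x1 = kg of fish meal, x2 = kg of cottonseed meal.
min 2.11x1 + 0.48x2 subject to:
  24.8x1 + 11.5x2 ≥ 60.4   (phosphorus)
  51.6x1 + 16.3x2 ≥ 52.1   (lysine)
  x2 ≤ 3.3
  x1, x2 ≥ 0.
Both inputs are positive at the optimum. There the phosphorus and the cottonseed meal cap constraints are tight.
Solving gives x1 = 0.9052, x2 = 3.3.
Objective = 2.11·0.9052 + 0.48·3.3 = 3.4940.

€3.49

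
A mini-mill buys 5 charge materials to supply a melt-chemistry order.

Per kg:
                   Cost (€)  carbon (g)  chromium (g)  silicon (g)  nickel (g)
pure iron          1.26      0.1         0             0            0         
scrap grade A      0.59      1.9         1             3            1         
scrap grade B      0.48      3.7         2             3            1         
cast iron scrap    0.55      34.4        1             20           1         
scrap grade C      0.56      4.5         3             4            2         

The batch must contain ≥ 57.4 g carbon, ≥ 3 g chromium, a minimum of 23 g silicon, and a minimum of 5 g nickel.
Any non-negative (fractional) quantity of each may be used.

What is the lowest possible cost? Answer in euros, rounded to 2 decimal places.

€1.79

Let x1 = kg of pure iron, x2 = kg of scrap grade A, x3 = kg of scrap grade B, x4 = kg of cast iron scrap, x5 = kg of scrap grade C.
Minimize 1.26x1 + 0.59x2 + 0.48x3 + 0.55x4 + 0.56x5 with:
  0.1x1 + 1.9x2 + 3.7x3 + 34.4x4 + 4.5x5 ≥ 57.4   (carbon)
  1x2 + 2x3 + 1x4 + 3x5 ≥ 3   (chromium)
  3x2 + 3x3 + 20x4 + 4x5 ≥ 23   (silicon)
  1x2 + 1x3 + 1x4 + 2x5 ≥ 5   (nickel)
  x1, x2, x3, x4, x5 ≥ 0.
At the optimum only cast iron scrap, scrap grade C are positive (pure iron, scrap grade A, scrap grade B = 0). There the carbon and nickel constraints are tight.
Optimal quantities: cast iron scrap = 1.435 kg, scrap grade C = 1.782 kg.
Total cost: 0.55·1.435 + 0.56·1.782 = 1.7872.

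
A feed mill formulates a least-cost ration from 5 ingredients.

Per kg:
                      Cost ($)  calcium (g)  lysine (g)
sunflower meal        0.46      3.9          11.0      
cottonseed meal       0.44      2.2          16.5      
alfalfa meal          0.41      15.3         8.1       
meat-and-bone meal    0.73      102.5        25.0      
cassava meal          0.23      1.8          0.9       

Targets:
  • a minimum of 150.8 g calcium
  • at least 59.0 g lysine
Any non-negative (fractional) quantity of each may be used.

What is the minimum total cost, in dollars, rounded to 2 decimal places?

Let x1 = kg of sunflower meal, x2 = kg of cottonseed meal, x3 = kg of alfalfa meal, x4 = kg of meat-and-bone meal, x5 = kg of cassava meal.
Minimize 0.46x1 + 0.44x2 + 0.41x3 + 0.73x4 + 0.23x5 with:
  3.9x1 + 2.2x2 + 15.3x3 + 102.5x4 + 1.8x5 ≥ 150.8   (calcium)
  11x1 + 16.5x2 + 8.1x3 + 25x4 + 0.9x5 ≥ 59   (lysine)
  x1, x2, x3, x4, x5 ≥ 0.
The cheapest feasible vertex uses only cottonseed meal, meat-and-bone meal; sunflower meal, alfalfa meal, cassava meal are not used. Binding constraints: calcium and lysine.
Optimal quantities: cottonseed meal = 1.392 kg, meat-and-bone meal = 1.441 kg.
Cost = 0.44·1.392 + 0.73·1.441 = 1.6644.

$1.66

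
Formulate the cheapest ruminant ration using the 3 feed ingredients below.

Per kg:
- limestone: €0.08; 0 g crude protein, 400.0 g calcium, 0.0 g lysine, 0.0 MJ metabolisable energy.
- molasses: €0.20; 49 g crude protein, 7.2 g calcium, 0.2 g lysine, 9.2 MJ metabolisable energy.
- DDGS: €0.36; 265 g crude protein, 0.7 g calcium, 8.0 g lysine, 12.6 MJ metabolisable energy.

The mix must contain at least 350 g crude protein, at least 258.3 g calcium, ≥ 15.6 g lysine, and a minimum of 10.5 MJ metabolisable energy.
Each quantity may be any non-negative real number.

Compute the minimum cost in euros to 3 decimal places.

€0.753

Set it up as a linear program. Let x1 = kg of limestone, x2 = kg of molasses, x3 = kg of DDGS.
Minimise 0.08x1 + 0.2x2 + 0.36x3 with:
  49x2 + 265x3 ≥ 350   (crude protein)
  400x1 + 7.2x2 + 0.7x3 ≥ 258.3   (calcium)
  0.2x2 + 8x3 ≥ 15.6   (lysine)
  9.2x2 + 12.6x3 ≥ 10.5   (metabolisable energy)
  x1, x2, x3 ≥ 0.
The minimum-cost mix takes nothing from molasses — only limestone, DDGS. Binding constraints: calcium and lysine.
That vertex is x1 = 0.6423, x3 = 1.95.
Total cost: 0.08·0.6423 + 0.36·1.95 = 0.75338.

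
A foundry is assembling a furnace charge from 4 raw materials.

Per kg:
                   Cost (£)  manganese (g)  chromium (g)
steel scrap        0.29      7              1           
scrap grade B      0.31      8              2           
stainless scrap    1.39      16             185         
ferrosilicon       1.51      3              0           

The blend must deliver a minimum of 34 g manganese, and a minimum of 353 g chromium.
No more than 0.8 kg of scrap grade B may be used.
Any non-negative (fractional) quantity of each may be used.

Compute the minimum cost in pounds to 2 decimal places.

£2.78

Let x1 = kg of steel scrap, x2 = kg of scrap grade B, x3 = kg of stainless scrap, x4 = kg of ferrosilicon.
Minimize 0.29x1 + 0.31x2 + 1.39x3 + 1.51x4 with:
  7x1 + 8x2 + 16x3 + 3x4 ≥ 34   (manganese)
  1x1 + 2x2 + 185x3 ≥ 353   (chromium)
  x2 ≤ 0.8
  x1, x2, x3, x4 ≥ 0.
The optimal basis is {scrap grade B, stainless scrap}; steel scrap, ferrosilicon drop out. Binding constraints: manganese and chromium.
That vertex is x2 = 0.4434, x3 = 1.903.
Hence cost = 0.31·0.4434 + 1.39·1.903 = £2.7826.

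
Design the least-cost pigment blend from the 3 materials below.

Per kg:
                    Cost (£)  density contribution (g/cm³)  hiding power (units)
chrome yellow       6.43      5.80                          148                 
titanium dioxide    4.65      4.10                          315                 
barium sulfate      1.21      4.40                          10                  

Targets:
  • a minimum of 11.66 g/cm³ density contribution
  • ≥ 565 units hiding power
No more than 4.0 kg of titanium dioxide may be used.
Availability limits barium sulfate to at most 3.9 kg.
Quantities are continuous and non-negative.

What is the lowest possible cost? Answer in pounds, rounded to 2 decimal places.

Treat it as an LP. Let x1 = kg of chrome yellow, x2 = kg of titanium dioxide, x3 = kg of barium sulfate.
Minimise 6.43x1 + 4.65x2 + 1.21x3 s.t.:
  5.8x1 + 4.1x2 + 4.4x3 ≥ 11.66   (density contribution)
  148x1 + 315x2 + 10x3 ≥ 565   (hiding power)
  x2 ≤ 4
  x3 ≤ 3.9
  x1, x2, x3 ≥ 0.
The minimum-cost mix takes nothing from chrome yellow — only titanium dioxide, barium sulfate. The density contribution and hiding power requirements are met with equality.
That vertex is x2 = 1.762, x3 = 1.008.
Hence cost = 4.65·1.762 + 1.21·1.008 = £9.4130.

£9.41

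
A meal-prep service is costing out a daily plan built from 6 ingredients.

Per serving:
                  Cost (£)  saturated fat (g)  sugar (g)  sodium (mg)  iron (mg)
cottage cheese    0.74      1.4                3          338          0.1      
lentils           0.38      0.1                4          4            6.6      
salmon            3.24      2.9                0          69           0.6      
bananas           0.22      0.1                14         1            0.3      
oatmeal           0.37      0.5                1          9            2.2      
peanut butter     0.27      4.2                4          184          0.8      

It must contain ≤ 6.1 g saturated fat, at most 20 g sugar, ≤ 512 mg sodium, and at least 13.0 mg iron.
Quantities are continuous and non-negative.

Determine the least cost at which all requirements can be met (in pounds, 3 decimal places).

£0.748

Let x1 = servings of cottage cheese, x2 = servings of lentils, x3 = servings of salmon, x4 = servings of bananas, x5 = servings of oatmeal, x6 = servings of peanut butter.
min 0.74x1 + 0.38x2 + 3.24x3 + 0.22x4 + 0.37x5 + 0.27x6 with:
  1.4x1 + 0.1x2 + 2.9x3 + 0.1x4 + 0.5x5 + 4.2x6 ≤ 6.1   (saturated fat)
  3x1 + 4x2 + 14x4 + 1x5 + 4x6 ≤ 20   (sugar)
  338x1 + 4x2 + 69x3 + 1x4 + 9x5 + 184x6 ≤ 512   (sodium)
  0.1x1 + 6.6x2 + 0.6x3 + 0.3x4 + 2.2x5 + 0.8x6 ≥ 13   (iron)
  x1, x2, x3, x4, x5, x6 ≥ 0.
The cheapest feasible vertex uses only lentils; cottage cheese, salmon, bananas, oatmeal, peanut butter are not used. Binding constraint: iron.
That vertex is x2 = 1.9697.
Objective = 0.38·1.9697 = 0.74849.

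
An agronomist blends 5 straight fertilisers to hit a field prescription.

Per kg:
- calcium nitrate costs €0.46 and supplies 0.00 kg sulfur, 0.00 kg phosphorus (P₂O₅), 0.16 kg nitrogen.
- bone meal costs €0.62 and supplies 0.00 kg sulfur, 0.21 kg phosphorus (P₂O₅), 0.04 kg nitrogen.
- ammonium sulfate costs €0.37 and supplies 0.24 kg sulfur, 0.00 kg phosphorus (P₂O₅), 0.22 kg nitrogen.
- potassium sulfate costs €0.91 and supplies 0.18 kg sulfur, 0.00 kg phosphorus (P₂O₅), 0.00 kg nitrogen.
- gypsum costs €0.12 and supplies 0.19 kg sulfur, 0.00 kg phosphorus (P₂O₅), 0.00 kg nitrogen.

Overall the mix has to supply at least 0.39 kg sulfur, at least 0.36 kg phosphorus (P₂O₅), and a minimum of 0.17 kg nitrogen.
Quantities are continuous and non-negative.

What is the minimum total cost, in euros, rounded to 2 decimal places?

Let x1 = kg of calcium nitrate, x2 = kg of bone meal, x3 = kg of ammonium sulfate, x4 = kg of potassium sulfate, x5 = kg of gypsum.
Minimise 0.46x1 + 0.62x2 + 0.37x3 + 0.91x4 + 0.12x5 with:
  0.24x3 + 0.18x4 + 0.19x5 ≥ 0.39   (sulfur)
  0.21x2 ≥ 0.36   (phosphorus (P₂O₅))
  0.16x1 + 0.04x2 + 0.22x3 ≥ 0.17   (nitrogen)
  x1, x2, x3, x4, x5 ≥ 0.
The optimal basis is {bone meal, ammonium sulfate, gypsum}; calcium nitrate, potassium sulfate drop out. There the sulfur, phosphorus (P₂O₅), nitrogen constraints are tight.
That vertex is x2 = 1.714, x3 = 0.461, x5 = 1.47.
Cost = 0.62·1.714 + 0.37·0.461 + 0.12·1.47 = 1.4097.

€1.41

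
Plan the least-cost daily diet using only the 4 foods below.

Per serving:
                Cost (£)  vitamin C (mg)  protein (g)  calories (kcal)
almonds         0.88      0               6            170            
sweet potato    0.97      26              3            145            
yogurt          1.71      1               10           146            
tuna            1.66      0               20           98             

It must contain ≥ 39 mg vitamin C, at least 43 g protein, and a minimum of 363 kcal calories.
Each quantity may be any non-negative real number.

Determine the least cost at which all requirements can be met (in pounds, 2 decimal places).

Set it up as a linear program. Let x1 = servings of almonds, x2 = servings of sweet potato, x3 = servings of yogurt, x4 = servings of tuna.
Minimize 0.88x1 + 0.97x2 + 1.71x3 + 1.66x4 s.t.:
  26x2 + 1x3 ≥ 39   (vitamin C)
  6x1 + 3x2 + 10x3 + 20x4 ≥ 43   (protein)
  170x1 + 145x2 + 146x3 + 98x4 ≥ 363   (calories)
  x1, x2, x3, x4 ≥ 0.
At the optimum only sweet potato, tuna are positive (almonds, yogurt = 0). There the vitamin C and protein constraints are tight.
That vertex is x2 = 1.5, x4 = 1.925.
Hence cost = 0.97·1.5 + 1.66·1.925 = £4.6505.

£4.65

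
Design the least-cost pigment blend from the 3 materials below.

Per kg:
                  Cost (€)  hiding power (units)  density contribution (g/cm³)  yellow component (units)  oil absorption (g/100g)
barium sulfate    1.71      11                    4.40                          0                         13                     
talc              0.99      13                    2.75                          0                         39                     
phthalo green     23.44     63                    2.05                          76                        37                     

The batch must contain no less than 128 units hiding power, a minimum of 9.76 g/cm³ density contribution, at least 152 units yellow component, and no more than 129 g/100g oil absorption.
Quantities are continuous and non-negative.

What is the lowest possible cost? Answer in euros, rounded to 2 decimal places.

This is a linear program. Let x1 = kg of barium sulfate, x2 = kg of talc, x3 = kg of phthalo green.
Minimise 1.71x1 + 0.99x2 + 23.44x3 s.t.:
  11x1 + 13x2 + 63x3 ≥ 128   (hiding power)
  4.4x1 + 2.75x2 + 2.05x3 ≥ 9.76   (density contribution)
  76x3 ≥ 152   (yellow component)
  13x1 + 39x2 + 37x3 ≤ 129   (oil absorption)
  x1, x2, x3 ≥ 0.
The optimal mix uses every input. Binding constraints: density contribution, yellow component, oil absorption.
Optimal quantities: barium sulfate = 0.5115 kg, talc = 1.24 kg, phthalo green = 2 kg.
Hence cost = 1.71·0.5115 + 0.99·1.24 + 23.44·2 = €48.9823.

€48.98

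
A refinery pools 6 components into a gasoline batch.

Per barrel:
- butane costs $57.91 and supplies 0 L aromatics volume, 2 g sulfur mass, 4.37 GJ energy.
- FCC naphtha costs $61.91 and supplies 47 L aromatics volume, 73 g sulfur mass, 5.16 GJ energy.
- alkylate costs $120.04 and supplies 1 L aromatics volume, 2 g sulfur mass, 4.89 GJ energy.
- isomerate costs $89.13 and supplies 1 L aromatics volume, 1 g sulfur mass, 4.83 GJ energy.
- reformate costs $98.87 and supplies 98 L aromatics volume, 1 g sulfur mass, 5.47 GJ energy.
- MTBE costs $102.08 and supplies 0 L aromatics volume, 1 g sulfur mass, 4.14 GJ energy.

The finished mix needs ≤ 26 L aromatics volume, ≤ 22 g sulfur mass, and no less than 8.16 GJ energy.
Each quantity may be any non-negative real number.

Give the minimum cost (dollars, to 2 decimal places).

$106.46

Treat it as an LP. Let x1 = barrels of butane, x2 = barrels of FCC naphtha, x3 = barrels of alkylate, x4 = barrels of isomerate, x5 = barrels of reformate, x6 = barrels of MTBE.
min 57.91x1 + 61.91x2 + 120.04x3 + 89.13x4 + 98.87x5 + 102.08x6 subject to:
  47x2 + 1x3 + 1x4 + 98x5 ≤ 26   (aromatics volume)
  2x1 + 73x2 + 2x3 + 1x4 + 1x5 + 1x6 ≤ 22   (sulfur mass)
  4.37x1 + 5.16x2 + 4.89x3 + 4.83x4 + 5.47x5 + 4.14x6 ≥ 8.16   (energy)
  x1, x2, x3, x4, x5, x6 ≥ 0.
The optimal basis is {butane, FCC naphtha}; alkylate, isomerate, reformate, MTBE drop out. The sulfur mass and energy requirements are met with equality.
That vertex is x1 = 1.562, x2 = 0.25858.
Total cost: 57.91·1.562 + 61.91·0.25858 = 106.4641.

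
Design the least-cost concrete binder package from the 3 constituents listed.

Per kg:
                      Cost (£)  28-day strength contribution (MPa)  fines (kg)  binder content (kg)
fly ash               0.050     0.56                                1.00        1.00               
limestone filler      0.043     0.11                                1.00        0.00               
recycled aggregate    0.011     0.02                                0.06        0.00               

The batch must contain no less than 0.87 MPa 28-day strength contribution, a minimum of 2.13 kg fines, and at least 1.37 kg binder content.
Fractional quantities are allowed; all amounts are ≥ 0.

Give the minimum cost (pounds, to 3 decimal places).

£0.101

Treat it as an LP. Let x1 = kg of fly ash, x2 = kg of limestone filler, x3 = kg of recycled aggregate.
Minimise 0.05x1 + 0.043x2 + 0.011x3 s.t.:
  0.56x1 + 0.11x2 + 0.02x3 ≥ 0.87   (28-day strength contribution)
  1x1 + 1x2 + 0.06x3 ≥ 2.13   (fines)
  1x1 ≥ 1.37   (binder content)
  x1, x2, x3 ≥ 0.
The cheapest feasible vertex uses only fly ash, limestone filler; recycled aggregate is not used. The 28-day strength contribution and fines requirements are met with equality.
Optimal quantities: fly ash = 1.413 kg, limestone filler = 0.7173 kg.
Objective = 0.05·1.413 + 0.043·0.7173 = 0.10149.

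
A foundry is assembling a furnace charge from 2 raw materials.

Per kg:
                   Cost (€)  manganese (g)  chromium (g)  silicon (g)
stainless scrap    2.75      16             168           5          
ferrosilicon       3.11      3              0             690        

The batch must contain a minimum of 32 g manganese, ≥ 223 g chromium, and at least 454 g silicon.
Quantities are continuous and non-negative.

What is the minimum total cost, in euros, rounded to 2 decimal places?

Set it up as a linear program. Let x1 = kg of stainless scrap, x2 = kg of ferrosilicon.
Minimize 2.75x1 + 3.11x2 subject to:
  16x1 + 3x2 ≥ 32   (manganese)
  168x1 ≥ 223   (chromium)
  5x1 + 690x2 ≥ 454   (silicon)
  x1, x2 ≥ 0.
Both inputs are positive at the optimum. There the manganese and silicon constraints are tight.
So stainless scrap = 1.879 kg, ferrosilicon = 0.6444 kg.
Hence cost = 2.75·1.879 + 3.11·0.6444 = €7.1713.

€7.17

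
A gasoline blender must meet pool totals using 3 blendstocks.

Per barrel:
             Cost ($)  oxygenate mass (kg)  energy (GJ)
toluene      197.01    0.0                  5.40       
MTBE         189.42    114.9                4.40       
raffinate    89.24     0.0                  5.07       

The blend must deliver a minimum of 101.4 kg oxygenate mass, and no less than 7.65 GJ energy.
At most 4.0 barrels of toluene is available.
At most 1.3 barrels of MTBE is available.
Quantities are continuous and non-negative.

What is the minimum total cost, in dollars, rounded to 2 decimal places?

$233.47

Treat it as an LP. Let x1 = barrels of toluene, x2 = barrels of MTBE, x3 = barrels of raffinate.
min 197.01x1 + 189.42x2 + 89.24x3 s.t.:
  114.9x2 ≥ 101.4   (oxygenate mass)
  5.4x1 + 4.4x2 + 5.07x3 ≥ 7.65   (energy)
  x1 ≤ 4
  x2 ≤ 1.3
  x1, x2, x3 ≥ 0.
The cheapest feasible vertex uses only MTBE, raffinate; toluene is not used. Binding constraints: oxygenate mass and energy.
That vertex is x2 = 0.8825, x3 = 0.743.
Total cost: 189.42·0.8825 + 89.24·0.743 = 233.4685.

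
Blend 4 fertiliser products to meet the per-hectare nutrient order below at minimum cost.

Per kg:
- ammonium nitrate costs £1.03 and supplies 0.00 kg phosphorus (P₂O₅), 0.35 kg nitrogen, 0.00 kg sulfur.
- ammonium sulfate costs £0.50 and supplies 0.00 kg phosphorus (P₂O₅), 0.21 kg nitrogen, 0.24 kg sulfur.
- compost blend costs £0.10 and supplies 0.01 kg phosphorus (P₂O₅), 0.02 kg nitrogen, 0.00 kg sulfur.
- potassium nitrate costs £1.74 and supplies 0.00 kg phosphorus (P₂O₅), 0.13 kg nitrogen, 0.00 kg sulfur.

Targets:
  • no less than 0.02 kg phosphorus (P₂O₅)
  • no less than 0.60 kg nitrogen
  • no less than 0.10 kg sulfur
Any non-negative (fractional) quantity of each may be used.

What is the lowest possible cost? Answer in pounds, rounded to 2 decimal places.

£1.53

Let x1 = kg of ammonium nitrate, x2 = kg of ammonium sulfate, x3 = kg of compost blend, x4 = kg of potassium nitrate.
Minimise 1.03x1 + 0.5x2 + 0.1x3 + 1.74x4 with:
  0.01x3 ≥ 0.02   (phosphorus (P₂O₅))
  0.35x1 + 0.21x2 + 0.02x3 + 0.13x4 ≥ 0.6   (nitrogen)
  0.24x2 ≥ 0.1   (sulfur)
  x1, x2, x3, x4 ≥ 0.
At the optimum only ammonium sulfate, compost blend are positive (ammonium nitrate, potassium nitrate = 0). Binding constraints: phosphorus (P₂O₅) and nitrogen.
Solving gives x2 = 2.667, x3 = 2.
Cost = 0.5·2.667 + 0.1·2 = 1.5335.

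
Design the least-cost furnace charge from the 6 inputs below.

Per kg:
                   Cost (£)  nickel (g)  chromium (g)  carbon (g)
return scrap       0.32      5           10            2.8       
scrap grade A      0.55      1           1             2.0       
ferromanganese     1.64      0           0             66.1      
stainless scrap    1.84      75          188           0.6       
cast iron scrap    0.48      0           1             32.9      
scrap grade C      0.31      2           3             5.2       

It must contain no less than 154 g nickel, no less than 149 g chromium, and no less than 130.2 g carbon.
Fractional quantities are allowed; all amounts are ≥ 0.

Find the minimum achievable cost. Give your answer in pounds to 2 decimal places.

£5.66

Let x1 = kg of return scrap, x2 = kg of scrap grade A, x3 = kg of ferromanganese, x4 = kg of stainless scrap, x5 = kg of cast iron scrap, x6 = kg of scrap grade C.
Minimize 0.32x1 + 0.55x2 + 1.64x3 + 1.84x4 + 0.48x5 + 0.31x6 s.t.:
  5x1 + 1x2 + 75x4 + 2x6 ≥ 154   (nickel)
  10x1 + 1x2 + 188x4 + 1x5 + 3x6 ≥ 149   (chromium)
  2.8x1 + 2x2 + 66.1x3 + 0.6x4 + 32.9x5 + 5.2x6 ≥ 130.2   (carbon)
  x1, x2, x3, x4, x5, x6 ≥ 0.
The cheapest feasible vertex uses only stainless scrap, cast iron scrap; return scrap, scrap grade A, ferromanganese, scrap grade C are not used. Binding constraints: nickel and carbon.
Solving gives x4 = 2.053, x5 = 3.92.
Hence cost = 1.84·2.053 + 0.48·3.92 = £5.6591.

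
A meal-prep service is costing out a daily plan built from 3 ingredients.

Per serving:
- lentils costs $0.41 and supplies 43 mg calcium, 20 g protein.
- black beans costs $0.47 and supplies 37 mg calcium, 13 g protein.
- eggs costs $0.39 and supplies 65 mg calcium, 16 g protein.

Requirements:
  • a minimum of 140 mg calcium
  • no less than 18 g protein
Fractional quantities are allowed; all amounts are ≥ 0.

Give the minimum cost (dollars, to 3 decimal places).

This is a linear program. Let x1 = servings of lentils, x2 = servings of black beans, x3 = servings of eggs.
min 0.41x1 + 0.47x2 + 0.39x3 with:
  43x1 + 37x2 + 65x3 ≥ 140   (calcium)
  20x1 + 13x2 + 16x3 ≥ 18   (protein)
  x1, x2, x3 ≥ 0.
The minimum-cost mix takes nothing from lentils, black beans — only eggs. Binding constraint: calcium.
Solving gives x3 = 2.154.
Total cost: 0.39·2.154 = 0.84006.

$0.840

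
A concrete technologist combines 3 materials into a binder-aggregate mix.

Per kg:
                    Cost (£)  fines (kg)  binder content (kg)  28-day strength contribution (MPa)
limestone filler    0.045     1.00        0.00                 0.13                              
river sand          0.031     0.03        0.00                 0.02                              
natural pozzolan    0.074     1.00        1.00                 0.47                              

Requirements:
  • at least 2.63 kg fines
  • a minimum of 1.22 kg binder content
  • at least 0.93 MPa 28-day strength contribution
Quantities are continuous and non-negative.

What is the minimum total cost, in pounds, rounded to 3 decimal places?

£0.169

Let x1 = kg of limestone filler, x2 = kg of river sand, x3 = kg of natural pozzolan.
min 0.045x1 + 0.031x2 + 0.074x3 subject to:
  1x1 + 0.03x2 + 1x3 ≥ 2.63   (fines)
  1x3 ≥ 1.22   (binder content)
  0.13x1 + 0.02x2 + 0.47x3 ≥ 0.93   (28-day strength contribution)
  x1, x2, x3 ≥ 0.
The optimal basis is {limestone filler, natural pozzolan}; river sand drops out. The fines and 28-day strength contribution requirements are met with equality.
So limestone filler = 0.9003 kg, natural pozzolan = 1.73 kg.
Objective = 0.045·0.9003 + 0.074·1.73 = 0.16853.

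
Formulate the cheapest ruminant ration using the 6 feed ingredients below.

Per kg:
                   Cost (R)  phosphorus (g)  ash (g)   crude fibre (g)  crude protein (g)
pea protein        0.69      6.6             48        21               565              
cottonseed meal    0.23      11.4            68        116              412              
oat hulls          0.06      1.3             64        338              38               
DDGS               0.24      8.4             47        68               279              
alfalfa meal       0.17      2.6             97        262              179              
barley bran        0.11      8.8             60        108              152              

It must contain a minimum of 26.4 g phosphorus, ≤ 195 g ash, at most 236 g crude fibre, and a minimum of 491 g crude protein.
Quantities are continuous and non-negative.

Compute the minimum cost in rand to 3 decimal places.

This is a linear program. Let x1 = kg of pea protein, x2 = kg of cottonseed meal, x3 = kg of oat hulls, x4 = kg of DDGS, x5 = kg of alfalfa meal, x6 = kg of barley bran.
Minimise 0.69x1 + 0.23x2 + 0.06x3 + 0.24x4 + 0.17x5 + 0.11x6 subject to:
  6.6x1 + 11.4x2 + 1.3x3 + 8.4x4 + 2.6x5 + 8.8x6 ≥ 26.4   (phosphorus)
  48x1 + 68x2 + 64x3 + 47x4 + 97x5 + 60x6 ≤ 195   (ash)
  21x1 + 116x2 + 338x3 + 68x4 + 262x5 + 108x6 ≤ 236   (crude fibre)
  565x1 + 412x2 + 38x3 + 279x4 + 179x5 + 152x6 ≥ 491   (crude protein)
  x1, x2, x3, x4, x5, x6 ≥ 0.
The cheapest feasible vertex uses only cottonseed meal, DDGS; pea protein, oat hulls, alfalfa meal, barley bran are not used. Binding constraints: phosphorus and crude fibre.
So cottonseed meal = 0.9398 kg, DDGS = 1.867 kg.
Hence cost = 0.23·0.9398 + 0.24·1.867 = R0.66423.

R0.664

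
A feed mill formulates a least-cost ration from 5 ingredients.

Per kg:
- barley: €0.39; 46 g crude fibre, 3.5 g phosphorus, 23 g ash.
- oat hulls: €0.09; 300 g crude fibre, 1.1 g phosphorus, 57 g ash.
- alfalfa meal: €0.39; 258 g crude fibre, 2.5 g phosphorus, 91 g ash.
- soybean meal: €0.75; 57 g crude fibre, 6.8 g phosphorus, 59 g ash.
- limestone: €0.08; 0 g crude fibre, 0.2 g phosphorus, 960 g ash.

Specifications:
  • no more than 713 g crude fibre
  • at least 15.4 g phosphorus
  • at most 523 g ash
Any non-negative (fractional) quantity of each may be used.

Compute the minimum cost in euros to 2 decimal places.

€1.64

This is a linear program. Let x1 = kg of barley, x2 = kg of oat hulls, x3 = kg of alfalfa meal, x4 = kg of soybean meal, x5 = kg of limestone.
Minimise 0.39x1 + 0.09x2 + 0.39x3 + 0.75x4 + 0.08x5 subject to:
  46x1 + 300x2 + 258x3 + 57x4 ≤ 713   (crude fibre)
  3.5x1 + 1.1x2 + 2.5x3 + 6.8x4 + 0.2x5 ≥ 15.4   (phosphorus)
  23x1 + 57x2 + 91x3 + 59x4 + 960x5 ≤ 523   (ash)
  x1, x2, x3, x4, x5 ≥ 0.
The minimum-cost mix takes nothing from barley, alfalfa meal, limestone — only oat hulls, soybean meal. The crude fibre and phosphorus requirements are met with equality.
Optimal quantities: oat hulls = 2.008 kg, soybean meal = 1.94 kg.
Hence cost = 0.09·2.008 + 0.75·1.94 = €1.6357.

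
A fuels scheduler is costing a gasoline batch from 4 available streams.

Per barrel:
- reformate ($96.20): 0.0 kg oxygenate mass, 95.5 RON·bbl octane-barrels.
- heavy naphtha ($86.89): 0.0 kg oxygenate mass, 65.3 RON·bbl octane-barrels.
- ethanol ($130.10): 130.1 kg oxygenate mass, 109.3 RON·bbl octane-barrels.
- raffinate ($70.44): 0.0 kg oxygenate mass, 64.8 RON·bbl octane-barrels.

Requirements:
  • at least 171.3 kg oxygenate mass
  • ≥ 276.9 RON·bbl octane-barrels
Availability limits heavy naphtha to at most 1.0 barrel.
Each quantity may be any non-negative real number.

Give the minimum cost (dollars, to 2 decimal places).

$305.26

Treat it as an LP. Let x1 = barrels of reformate, x2 = barrels of heavy naphtha, x3 = barrels of ethanol, x4 = barrels of raffinate.
Minimise 96.2x1 + 86.89x2 + 130.1x3 + 70.44x4 s.t.:
  130.1x3 ≥ 171.3   (oxygenate mass)
  95.5x1 + 65.3x2 + 109.3x3 + 64.8x4 ≥ 276.9   (octane-barrels)
  x2 ≤ 1
  x1, x2, x3, x4 ≥ 0.
The optimal basis is {reformate, ethanol}; heavy naphtha, raffinate drop out. There the oxygenate mass and octane-barrels constraints are tight.
Optimal quantities: reformate = 1.3925 barrels, ethanol = 1.3167 barrels.
Cost = 96.2·1.3925 + 130.1·1.3167 = 305.2612.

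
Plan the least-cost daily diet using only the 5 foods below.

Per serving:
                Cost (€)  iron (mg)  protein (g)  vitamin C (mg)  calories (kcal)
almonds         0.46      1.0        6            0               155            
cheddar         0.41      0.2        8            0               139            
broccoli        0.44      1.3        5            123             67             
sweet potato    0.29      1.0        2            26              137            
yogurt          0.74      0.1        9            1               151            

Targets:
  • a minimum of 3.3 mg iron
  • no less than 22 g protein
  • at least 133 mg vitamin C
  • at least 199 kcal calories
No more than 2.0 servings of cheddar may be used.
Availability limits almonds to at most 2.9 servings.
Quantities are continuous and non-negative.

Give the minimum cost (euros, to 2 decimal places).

This is a linear program. Let x1 = servings of almonds, x2 = servings of cheddar, x3 = servings of broccoli, x4 = servings of sweet potato, x5 = servings of yogurt.
Minimise 0.46x1 + 0.41x2 + 0.44x3 + 0.29x4 + 0.74x5 with:
  1x1 + 0.2x2 + 1.3x3 + 1x4 + 0.1x5 ≥ 3.3   (iron)
  6x1 + 8x2 + 5x3 + 2x4 + 9x5 ≥ 22   (protein)
  123x3 + 26x4 + 1x5 ≥ 133   (vitamin C)
  155x1 + 139x2 + 67x3 + 137x4 + 151x5 ≥ 199   (calories)
  x2 ≤ 2
  x1 ≤ 2.9
  x1, x2, x3, x4, x5 ≥ 0.
At the optimum only cheddar, broccoli are positive (almonds, sweet potato, yogurt = 0). Binding constraints: iron and protein.
That vertex is x2 = 1.287, x3 = 2.34.
Objective = 0.41·1.287 + 0.44·2.34 = 1.5573.

€1.56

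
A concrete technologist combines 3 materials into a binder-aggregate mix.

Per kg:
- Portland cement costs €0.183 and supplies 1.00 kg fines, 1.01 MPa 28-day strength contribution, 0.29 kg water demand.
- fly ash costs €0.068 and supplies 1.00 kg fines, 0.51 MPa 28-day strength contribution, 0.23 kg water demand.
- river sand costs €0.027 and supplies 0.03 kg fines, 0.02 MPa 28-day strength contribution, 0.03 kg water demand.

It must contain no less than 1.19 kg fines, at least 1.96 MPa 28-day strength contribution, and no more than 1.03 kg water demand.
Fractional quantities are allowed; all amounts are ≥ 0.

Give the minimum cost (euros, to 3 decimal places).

This is a linear program. Let x1 = kg of Portland cement, x2 = kg of fly ash, x3 = kg of river sand.
Minimise 0.183x1 + 0.068x2 + 0.027x3 subject to:
  1x1 + 1x2 + 0.03x3 ≥ 1.19   (fines)
  1.01x1 + 0.51x2 + 0.02x3 ≥ 1.96   (28-day strength contribution)
  0.29x1 + 0.23x2 + 0.03x3 ≤ 1.03   (water demand)
  x1, x2, x3 ≥ 0.
The optimal basis is {fly ash}; Portland cement, river sand drop out. The 28-day strength contribution requirement is met with equality.
That vertex is x2 = 3.843.
Total cost: 0.068·3.843 = 0.26132.

€0.261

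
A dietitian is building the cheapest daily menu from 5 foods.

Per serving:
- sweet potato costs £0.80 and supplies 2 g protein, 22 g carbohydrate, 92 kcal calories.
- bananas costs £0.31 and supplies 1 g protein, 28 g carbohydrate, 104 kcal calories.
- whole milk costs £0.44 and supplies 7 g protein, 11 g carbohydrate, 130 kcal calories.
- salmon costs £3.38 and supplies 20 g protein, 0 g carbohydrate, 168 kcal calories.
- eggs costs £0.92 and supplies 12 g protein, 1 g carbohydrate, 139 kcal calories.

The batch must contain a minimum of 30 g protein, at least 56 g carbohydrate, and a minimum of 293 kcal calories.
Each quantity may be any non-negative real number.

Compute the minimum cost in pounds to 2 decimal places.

Treat it as an LP. Let x1 = servings of sweet potato, x2 = servings of bananas, x3 = servings of whole milk, x4 = servings of salmon, x5 = servings of eggs.
min 0.8x1 + 0.31x2 + 0.44x3 + 3.38x4 + 0.92x5 s.t.:
  2x1 + 1x2 + 7x3 + 20x4 + 12x5 ≥ 30   (protein)
  22x1 + 28x2 + 11x3 + 1x5 ≥ 56   (carbohydrate)
  92x1 + 104x2 + 130x3 + 168x4 + 139x5 ≥ 293   (calories)
  x1, x2, x3, x4, x5 ≥ 0.
The minimum-cost mix takes nothing from sweet potato, salmon, eggs — only bananas, whole milk. There the protein and carbohydrate constraints are tight.
Optimal quantities: bananas = 0.3351 servings, whole milk = 4.238 servings.
Total cost: 0.31·0.3351 + 0.44·4.238 = 1.9686.

£1.97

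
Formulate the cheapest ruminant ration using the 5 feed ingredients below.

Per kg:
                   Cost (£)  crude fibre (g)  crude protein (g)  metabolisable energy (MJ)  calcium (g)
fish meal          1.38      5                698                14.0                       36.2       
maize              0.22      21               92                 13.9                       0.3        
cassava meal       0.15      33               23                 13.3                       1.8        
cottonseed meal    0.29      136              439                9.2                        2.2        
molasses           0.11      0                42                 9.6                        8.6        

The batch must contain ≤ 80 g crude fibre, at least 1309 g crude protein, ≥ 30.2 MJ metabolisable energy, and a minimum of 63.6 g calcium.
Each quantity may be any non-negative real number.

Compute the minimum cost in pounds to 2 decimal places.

£2.31

This is a linear program. Let x1 = kg of fish meal, x2 = kg of maize, x3 = kg of cassava meal, x4 = kg of cottonseed meal, x5 = kg of molasses.
Minimise 1.38x1 + 0.22x2 + 0.15x3 + 0.29x4 + 0.11x5 s.t.:
  5x1 + 21x2 + 33x3 + 136x4 ≤ 80   (crude fibre)
  698x1 + 92x2 + 23x3 + 439x4 + 42x5 ≥ 1309   (crude protein)
  14x1 + 13.9x2 + 13.3x3 + 9.2x4 + 9.6x5 ≥ 30.2   (metabolisable energy)
  36.2x1 + 0.3x2 + 1.8x3 + 2.2x4 + 8.6x5 ≥ 63.6   (calcium)
  x1, x2, x3, x4, x5 ≥ 0.
The optimal basis is {fish meal, cottonseed meal, molasses}; maize, cassava meal drop out. Binding constraints: crude fibre, crude protein, calcium.
That vertex is x1 = 1.477, x4 = 0.5339, x5 = 1.042.
Total cost: 1.38·1.477 + 0.29·0.5339 + 0.11·1.042 = 2.3077.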